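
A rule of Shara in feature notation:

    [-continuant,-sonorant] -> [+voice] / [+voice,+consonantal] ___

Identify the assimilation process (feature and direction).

progressive voicing assimilation

The structural change is [+voice], and the conditioning segment [+voice,+consonantal] (a voiced consonant) is itself voiced, so the target comes to share the voicing of its neighbour — voicing assimilation.
The conditioning segment sits to the left of the focus bar, meaning the trigger precedes the segment that changes — progressive assimilation.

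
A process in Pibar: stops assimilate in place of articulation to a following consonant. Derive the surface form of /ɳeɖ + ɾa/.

The rule targets /ɖ/ (voiced retroflex stop), which sits before the trigger /ɾ/ (alveolar).
Changing only its place to alveolar gives [d] — the voiced alveolar stop.

[ɳedɾa]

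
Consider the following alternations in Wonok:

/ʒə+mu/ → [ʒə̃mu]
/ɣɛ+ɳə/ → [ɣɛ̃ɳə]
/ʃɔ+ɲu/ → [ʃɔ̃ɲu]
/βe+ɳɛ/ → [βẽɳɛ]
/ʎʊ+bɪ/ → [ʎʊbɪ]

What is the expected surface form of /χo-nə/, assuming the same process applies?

[χõnə]

The data show regressive nasality assimilation (vowel nasalisation): /ə/ → [ə̃] before /m/; /ɛ/ → [ɛ̃] before /ɳ/; /ɔ/ → [ɔ̃] before /ɲ/; /e/ → [ẽ] before /ɳ/ — a vowel is nasalised by an immediately following nasal consonant.
No change occurs in [ʎʊbɪ] because the vowel at the boundary is adjacent to an oral consonant, not a nasal (/ʊ/ next to /b/).
/o/ sits next to the nasal /n/ and is therefore nasalised to [õ].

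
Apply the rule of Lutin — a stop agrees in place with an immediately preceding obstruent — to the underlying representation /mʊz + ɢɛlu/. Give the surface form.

The rule targets /ɢ/ (voiced uvular stop), which sits after the trigger /z/ (alveolar).
The voiced alveolar stop is [d], so /ɢ/ → [d].

[mʊzdɛlu]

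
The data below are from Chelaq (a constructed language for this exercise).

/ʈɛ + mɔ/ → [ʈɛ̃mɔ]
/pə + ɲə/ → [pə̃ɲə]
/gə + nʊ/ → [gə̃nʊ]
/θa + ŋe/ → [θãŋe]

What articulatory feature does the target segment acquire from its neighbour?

nasality

The vowel /ɛ/ surfaces as nasalised [ɛ̃] next to the following nasal /m/ — it has acquired the [+nasal] feature of its neighbour.
Likewise in the remaining data: /ə/ → [ə̃] before /ɲ/; /ə/ → [ə̃] before /n/; /a/ → [ã] before /ŋ/ — each time a vowel is nasalised next to a following nasal.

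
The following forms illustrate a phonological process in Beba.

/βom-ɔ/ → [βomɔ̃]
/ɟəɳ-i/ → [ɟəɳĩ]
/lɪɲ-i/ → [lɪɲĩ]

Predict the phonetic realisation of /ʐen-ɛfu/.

[ʐenɛ̃fu]

The data show progressive nasality assimilation (vowel nasalisation): /ɔ/ → [ɔ̃] after /m/; /i/ → [ĩ] after /ɳ/; /i/ → [ĩ] after /ɲ/ — a vowel is nasalised by an immediately preceding nasal consonant.
/ɛ/ sits next to the nasal /n/ and is therefore nasalised to [ɛ̃].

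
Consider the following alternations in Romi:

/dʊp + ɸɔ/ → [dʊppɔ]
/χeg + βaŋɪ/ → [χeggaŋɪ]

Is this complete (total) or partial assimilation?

total assimilation

Underlying /β/ is realised as [g] next to /g/; /g/ itself does not change.
The output [g] is identical to the trigger /g/ — every feature (place, manner, voicing) has been copied — so this is total assimilation.
The other form behaves the same way: /ɸ/ → [p] after /p/ — in each case the output is a copy of the preceding consonant.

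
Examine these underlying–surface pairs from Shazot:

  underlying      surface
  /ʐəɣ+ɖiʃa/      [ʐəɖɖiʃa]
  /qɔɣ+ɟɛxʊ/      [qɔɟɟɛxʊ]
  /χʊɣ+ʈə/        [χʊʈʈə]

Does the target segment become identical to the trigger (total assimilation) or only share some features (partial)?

total assimilation

Underlying /ɣ/ is realised as [ɖ] next to /ɖ/; /ɖ/ itself does not change.
The output [ɖ] is identical to the trigger /ɖ/ — every feature (place, manner, voicing) has been copied — so this is total assimilation.
The remaining alternations confirm this: /ɣ/ → [ɟ] before /ɟ/; /ɣ/ → [ʈ] before /ʈ/ — in each case the output is a copy of the following consonant.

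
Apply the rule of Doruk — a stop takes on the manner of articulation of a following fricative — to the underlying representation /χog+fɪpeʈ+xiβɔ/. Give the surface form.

/g/ is a voiced velar stop. The following trigger /f/ is a fricative, so /g/ must become a fricative as well.
Changing only its manner to fricative gives [ɣ] — the voiced velar fricative.
At the second juncture, /ʈ/ likewise becomes [ʂ] adjacent to /x/.

[χoɣfɪpeʂxiβɔ]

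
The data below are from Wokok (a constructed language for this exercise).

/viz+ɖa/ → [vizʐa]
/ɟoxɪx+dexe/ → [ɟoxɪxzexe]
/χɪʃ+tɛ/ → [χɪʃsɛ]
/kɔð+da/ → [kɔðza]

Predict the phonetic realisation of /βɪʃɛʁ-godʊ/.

[βɪʃɛʁɣodʊ]

The data show progressive manner assimilation: /ɖ/ → [ʐ] after /z/; /d/ → [z] after /x/; /t/ → [s] after /ʃ/; /d/ → [z] after /ð/. In each pair only manner changes, matching the preceding consonant, while place and voice stay constant.
The rule targets /g/ (voiced velar stop), which sits after the trigger /ʁ/ (fricative).
Changing only its manner to fricative gives [ɣ] — the voiced velar fricative.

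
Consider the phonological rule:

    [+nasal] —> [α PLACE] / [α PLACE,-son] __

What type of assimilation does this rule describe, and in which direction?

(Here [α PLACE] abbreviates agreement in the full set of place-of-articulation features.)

progressive place assimilation

The rule copies the place features (abbreviated [PLACE]) from the environment onto the target, so the assimilating feature is place.
The conditioning segment sits to the left of the focus bar, meaning the trigger precedes the segment that changes — progressive assimilation.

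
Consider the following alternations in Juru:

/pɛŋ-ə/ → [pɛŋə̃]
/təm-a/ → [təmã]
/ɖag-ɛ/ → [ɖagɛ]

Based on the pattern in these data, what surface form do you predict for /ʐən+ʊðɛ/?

The data show progressive nasality assimilation (vowel nasalisation): /ə/ → [ə̃] after /ŋ/; /a/ → [ã] after /m/ — a vowel is nasalised by an immediately preceding nasal consonant.
No change occurs in [ɖagɛ] because the vowel at the boundary is adjacent to an oral consonant, not a nasal (/ɛ/ next to /g/).
/ʊ/ sits next to the nasal /n/ and is therefore nasalised to [ʊ̃].

[ʐənʊ̃ðɛ]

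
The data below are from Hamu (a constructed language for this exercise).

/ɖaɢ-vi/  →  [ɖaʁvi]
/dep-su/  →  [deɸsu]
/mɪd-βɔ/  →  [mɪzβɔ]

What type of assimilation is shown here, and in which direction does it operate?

regressive manner assimilation

Underlying /ɢ/ is realised as [ʁ] next to /v/; /v/ itself does not change.
The change stop → fricative matches the manner of the following /v/, identifying this as manner assimilation.
Place and voice are unchanged, so the assimilation is partial, not total.
The same holds elsewhere in the data: /p/ → [ɸ] before /s/ (stop → fricative, matching a fricative); /d/ → [z] before /β/ (stop → fricative, matching a fricative) — only manner changes, and always toward the following segment.
Since the segment that changes precedes the conditioning segment, the assimilation is regressive.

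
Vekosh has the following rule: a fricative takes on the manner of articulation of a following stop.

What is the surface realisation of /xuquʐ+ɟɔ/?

[xuquɖɟɔ]

The rule targets /ʐ/ (voiced retroflex fricative), which sits before the trigger /ɟ/ (stop).
A voiced retroflex stop is [ɖ], so the surface segment is [ɖ].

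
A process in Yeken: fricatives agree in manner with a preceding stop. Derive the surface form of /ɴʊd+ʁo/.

The rule targets /ʁ/ (voiced uvular fricative), which sits after the trigger /d/ (stop).
Changing only its manner to stop gives [ɢ] — the voiced uvular stop.

[ɴʊdɢo]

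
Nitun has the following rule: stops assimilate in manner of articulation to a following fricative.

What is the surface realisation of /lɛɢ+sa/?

/ɢ/ is a voiced uvular stop. The following trigger /s/ is a fricative, so /ɢ/ must become a fricative as well.
Changing only its manner to fricative gives [ʁ] — the voiced uvular fricative.

[lɛʁsa]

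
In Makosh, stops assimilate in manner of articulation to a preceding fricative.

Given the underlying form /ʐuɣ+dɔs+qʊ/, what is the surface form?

[ʐuɣzɔsχʊ]

/d/ is a voiced alveolar stop. The preceding trigger /ɣ/ is a fricative, so /d/ must become a fricative as well.
The voiced alveolar fricative is [z], so /d/ → [z].
At the second juncture, /q/ likewise becomes [χ] adjacent to /s/.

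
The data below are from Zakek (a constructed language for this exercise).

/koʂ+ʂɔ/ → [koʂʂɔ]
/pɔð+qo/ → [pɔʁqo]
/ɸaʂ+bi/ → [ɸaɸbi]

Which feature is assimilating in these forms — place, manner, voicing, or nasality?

place

The segment that alternates is /ð/, which surfaces as [ʁ] when adjacent to /q/.
The change dental → uvular matches the place of the following /q/, identifying this as place assimilation.
The other alternating form patterns the same way: /ʂ/ → [ɸ] before /b/ (retroflex → bilabial, matching bilabial) — only place changes, and always toward the following segment.
No alternation appears in [koʂʂɔ]: there the adjacent consonants already agree in place (/ʂ/ and /ʂ/ are both retroflex), so this form is consistent with the same rule.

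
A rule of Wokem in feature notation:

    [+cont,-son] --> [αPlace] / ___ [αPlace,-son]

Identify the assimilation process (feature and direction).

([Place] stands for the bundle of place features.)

The rule copies the place features (abbreviated [Place]) from the environment onto the target, so the assimilating feature is place.
The conditioning segment sits to the right of the focus bar, meaning the trigger follows the segment that changes — regressive assimilation.

regressive place assimilation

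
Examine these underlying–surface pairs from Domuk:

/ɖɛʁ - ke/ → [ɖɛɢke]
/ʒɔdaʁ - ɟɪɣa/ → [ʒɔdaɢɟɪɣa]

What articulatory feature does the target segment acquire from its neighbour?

manner

Underlying /ʁ/ is realised as [ɢ] next to /k/; /k/ itself does not change.
/ʁ/ is a fricative while /k/ is a stop; the output [ɢ] is a stop, matching the trigger — so the feature that spreads is manner.
The other alternating form patterns the same way: /ʁ/ → [ɢ] before /ɟ/ (fricative → stop, matching a stop) — only manner changes, and always toward the following segment.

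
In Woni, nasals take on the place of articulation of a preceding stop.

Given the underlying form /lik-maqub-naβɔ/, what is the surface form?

[likŋaqubmaβɔ]

The rule targets /m/ (voiced bilabial nasal), which sits after the trigger /k/ (velar).
A voiced velar nasal is [ŋ], so the surface segment is [ŋ].
The same rule applies at the second boundary: /n/ → [m] next to /b/.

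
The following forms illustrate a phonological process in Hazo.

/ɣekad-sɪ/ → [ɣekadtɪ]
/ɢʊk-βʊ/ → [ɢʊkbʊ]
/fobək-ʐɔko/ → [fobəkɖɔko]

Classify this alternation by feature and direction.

progressive manner assimilation

The segment that alternates is /s/, which surfaces as [t] when adjacent to /d/.
The change fricative → stop matches the manner of the preceding /d/, identifying this as manner assimilation.
Place and voice are unchanged, so the assimilation is partial, not total.
The other alternating forms pattern the same way: /β/ → [b] after /k/ (fricative → stop, matching a stop); /ʐ/ → [ɖ] after /k/ (fricative → stop, matching a stop) — only manner changes, and always toward the preceding segment.
Since the segment that changes follows the conditioning segment, the assimilation is progressive.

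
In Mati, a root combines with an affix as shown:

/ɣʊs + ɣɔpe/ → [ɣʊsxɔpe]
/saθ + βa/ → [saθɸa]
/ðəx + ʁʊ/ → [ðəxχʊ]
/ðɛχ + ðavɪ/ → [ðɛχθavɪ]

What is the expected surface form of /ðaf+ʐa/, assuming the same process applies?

The data show progressive voicing assimilation: /ɣ/ → [x] after /s/; /β/ → [ɸ] after /θ/; /ʁ/ → [χ] after /x/; /ð/ → [θ] after /χ/. In each pair only voicing changes, matching the preceding consonant, while place and manner stay constant.
/ʐ/ is a voiced retroflex fricative. The preceding trigger /f/ is voiceless, so /ʐ/ must become voiceless as well.
Changing only its voicing to voiceless gives [ʂ] — the voiceless retroflex fricative.

[ðafʂa]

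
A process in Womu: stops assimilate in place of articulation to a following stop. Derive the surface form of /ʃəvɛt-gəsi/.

[ʃəvɛkgəsi]

/t/ is a voiceless alveolar stop. The following trigger /g/ is velar, so /t/ must become velar as well.
Changing only its place to velar gives [k] — the voiceless velar stop.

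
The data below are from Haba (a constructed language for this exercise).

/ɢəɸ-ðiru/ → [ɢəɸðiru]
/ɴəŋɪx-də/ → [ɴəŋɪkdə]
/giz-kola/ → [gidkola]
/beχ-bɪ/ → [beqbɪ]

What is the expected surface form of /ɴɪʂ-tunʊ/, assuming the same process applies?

The data show regressive manner assimilation: /x/ → [k] before /d/; /z/ → [d] before /k/; /χ/ → [q] before /b/. In each pair only manner changes, matching the following consonant, while place and voice stay constant.
No alternation appears in [ɢəɸðiru]: there the adjacent consonants already agree in manner (/ɸ/ and /ð/ are both fricatives), so this form is consistent with the same rule.
The rule targets /ʂ/ (voiceless retroflex fricative), which sits before the trigger /t/ (stop).
Changing only its manner to stop gives [ʈ] — the voiceless retroflex stop.

[ɴɪʈtunʊ]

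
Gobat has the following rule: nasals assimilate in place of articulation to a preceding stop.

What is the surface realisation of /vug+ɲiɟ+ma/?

The rule targets /ɲ/ (voiced palatal nasal), which sits after the trigger /g/ (velar).
A voiced velar nasal is [ŋ], so the surface segment is [ŋ].
The same rule applies at the second boundary: /m/ → [ɲ] next to /ɟ/.

[vugŋiɟɲa]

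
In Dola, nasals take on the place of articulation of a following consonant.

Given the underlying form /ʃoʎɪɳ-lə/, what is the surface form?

/ɳ/ is a voiced retroflex nasal. The following trigger /l/ is alveolar, so /ɳ/ must become alveolar as well.
A voiced alveolar nasal is [n], so the surface segment is [n].

[ʃoʎɪnlə]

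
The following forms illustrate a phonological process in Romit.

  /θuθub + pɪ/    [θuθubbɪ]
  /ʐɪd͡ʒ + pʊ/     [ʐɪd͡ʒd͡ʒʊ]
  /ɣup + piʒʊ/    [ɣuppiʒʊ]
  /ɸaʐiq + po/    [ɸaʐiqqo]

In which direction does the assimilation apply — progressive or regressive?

The segment that alternates is /p/, which surfaces as [b] when adjacent to /b/.
The output [b] is identical to the trigger /b/ — every feature (place, manner, voicing) has been copied — so this is total assimilation.
The other forms behave the same way: /p/ → [d͡ʒ] after /d͡ʒ/; /p/ → [q] after /q/ — in each case the output is a copy of the preceding consonant.
In [ɣuppiʒʊ] the two consonants at the boundary are already identical (/p/ + /p/), so the rule applies vacuously and nothing changes.
Since the segment that changes follows the conditioning segment, the assimilation is progressive.

progressive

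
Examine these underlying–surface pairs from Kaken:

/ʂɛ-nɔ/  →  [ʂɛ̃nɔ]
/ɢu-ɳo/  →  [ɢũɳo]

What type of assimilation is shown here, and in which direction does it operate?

regressive nasality assimilation (vowel nasalisation)

The vowel /ɛ/ surfaces as nasalised [ɛ̃] next to the following nasal /n/ — it has acquired the [+nasal] feature of its neighbour.
The other form shows the same pattern: /u/ → [ũ] before /ɳ/ — each time a vowel is nasalised next to a following nasal.
Because the conditioning nasal is to the right of the vowel that changes, the process is regressive (anticipatory).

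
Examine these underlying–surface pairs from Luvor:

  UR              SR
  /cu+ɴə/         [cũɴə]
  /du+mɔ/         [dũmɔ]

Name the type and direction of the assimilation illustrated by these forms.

The vowel /u/ surfaces as nasalised [ũ] next to the following nasal /ɴ/ — it has acquired the [+nasal] feature of its neighbour.
The other form shows the same pattern: /u/ → [ũ] before /m/ — each time a vowel is nasalised next to a following nasal.
Because the conditioning nasal is to the right of the vowel that changes, the process is regressive (anticipatory).

regressive nasality assimilation (vowel nasalisation)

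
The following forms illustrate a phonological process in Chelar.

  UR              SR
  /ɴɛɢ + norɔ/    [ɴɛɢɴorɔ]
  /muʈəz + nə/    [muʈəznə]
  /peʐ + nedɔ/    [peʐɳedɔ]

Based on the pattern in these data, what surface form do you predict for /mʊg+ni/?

[mʊgŋi]

The data show progressive place assimilation: /n/ → [ɴ] after /ɢ/; /n/ → [ɳ] after /ʐ/. In each pair only place changes, matching the preceding consonant, while manner and voice stay constant.
No alternation appears in [muʈəznə]: there the adjacent consonants already agree in place (/n/ and /z/ are both alveolar), so this form is consistent with the same rule.
The rule targets /n/ (voiced alveolar nasal), which sits after the trigger /g/ (velar).
The voiced velar nasal is [ŋ], so /n/ → [ŋ].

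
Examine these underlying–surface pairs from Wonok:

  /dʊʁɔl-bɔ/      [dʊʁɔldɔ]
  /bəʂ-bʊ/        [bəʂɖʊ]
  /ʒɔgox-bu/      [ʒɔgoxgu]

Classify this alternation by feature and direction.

The segment that alternates is /b/, which surfaces as [d] when adjacent to /l/.
/b/ is bilabial while /l/ is alveolar; the output [d] is alveolar, matching the trigger — so the feature that spreads is place.
Manner and voice are unchanged, so the assimilation is partial, not total.
Checking the remaining alternations: /b/ → [ɖ] after /ʂ/ (bilabial → retroflex, matching retroflex); /b/ → [g] after /x/ (bilabial → velar, matching velar) — only place changes, and always toward the preceding segment.
The trigger is the preceding segment, so the direction is progressive (perseverative).

progressive place assimilation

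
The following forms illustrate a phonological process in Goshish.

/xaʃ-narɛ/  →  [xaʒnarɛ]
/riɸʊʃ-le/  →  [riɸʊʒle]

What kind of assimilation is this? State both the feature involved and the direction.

regressive voicing assimilation

Comparing underlying and surface forms, /ʃ/ → [ʒ] is the alternation; the neighbouring /n/ is constant.
/ʃ/ is voiceless while /n/ is voiced; the output [ʒ] is voiced, matching the trigger — so the feature that spreads is voicing.
Place and manner are unchanged, so the assimilation is partial, not total.
The same holds elsewhere in the data: /ʃ/ → [ʒ] before /l/ (voiceless → voiced, matching voiced) — only voicing changes, and always toward the following segment.
Since the segment that changes precedes the conditioning segment, the assimilation is regressive.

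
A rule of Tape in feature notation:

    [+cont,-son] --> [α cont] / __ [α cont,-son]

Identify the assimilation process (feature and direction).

The rule copies [cont] (continuancy) from the environment onto the target fricatives; since [±cont] encodes the stop/fricative manner contrast, the assimilating dimension is manner.
The conditioning segment sits to the right of the focus bar, meaning the trigger follows the segment that changes — regressive assimilation.

regressive manner assimilation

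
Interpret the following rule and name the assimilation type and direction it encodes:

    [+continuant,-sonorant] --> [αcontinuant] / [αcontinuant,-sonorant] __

The shared variable α links the value of [continuant] on the target to that of the neighbouring obstruent. [continuant] distinguishes stops from fricatives — a manner-of-articulation feature — so this is manner assimilation.
Since the environment is written before the underscore, the trigger precedes the target; the direction is progressive.

progressive manner assimilation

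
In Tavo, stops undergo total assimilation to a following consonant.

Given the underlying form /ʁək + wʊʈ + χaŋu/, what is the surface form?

/k/ is the segment targeted by the rule; it sits immediately before /w/, so it assimilates completely and surfaces as [w].
At the second juncture, /ʈ/ likewise becomes [χ] adjacent to /χ/.

[ʁəwwʊχχaŋu]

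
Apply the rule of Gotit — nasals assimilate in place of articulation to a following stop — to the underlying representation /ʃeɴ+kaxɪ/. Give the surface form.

/ɴ/ is a voiced uvular nasal. The following trigger /k/ is velar, so /ɴ/ must become velar as well.
Changing only its place to velar gives [ŋ] — the voiced velar nasal.

[ʃeŋkaxɪ]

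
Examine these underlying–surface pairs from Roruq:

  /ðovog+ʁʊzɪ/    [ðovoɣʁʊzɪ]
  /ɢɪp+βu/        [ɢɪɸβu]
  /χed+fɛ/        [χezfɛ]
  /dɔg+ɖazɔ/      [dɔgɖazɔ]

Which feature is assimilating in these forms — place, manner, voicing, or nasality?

Underlying /g/ is realised as [ɣ] next to /ʁ/; /ʁ/ itself does not change.
The change stop → fricative matches the manner of the following /ʁ/, identifying this as manner assimilation.
Checking the remaining alternations: /p/ → [ɸ] before /β/ (stop → fricative, matching a fricative); /d/ → [z] before /f/ (stop → fricative, matching a fricative) — only manner changes, and always toward the following segment.
Nothing changes in [dɔgɖazɔ]: there the adjacent consonants already agree in manner (/g/ and /ɖ/ are both stops), so this form is consistent with the same rule.

manner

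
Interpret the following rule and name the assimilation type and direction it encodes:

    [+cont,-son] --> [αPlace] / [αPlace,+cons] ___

progressive place assimilation

The rule copies the place features (abbreviated [Place]) from the environment onto the target, so the assimilating feature is place.
The conditioning segment sits to the left of the focus bar, meaning the trigger precedes the segment that changes — progressive assimilation.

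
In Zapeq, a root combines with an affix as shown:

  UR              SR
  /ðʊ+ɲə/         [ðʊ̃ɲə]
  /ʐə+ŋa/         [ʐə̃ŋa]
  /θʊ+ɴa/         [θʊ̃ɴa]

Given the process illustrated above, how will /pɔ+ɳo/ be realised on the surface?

The data show regressive nasality assimilation (vowel nasalisation): /ʊ/ → [ʊ̃] before /ɲ/; /ə/ → [ə̃] before /ŋ/; /ʊ/ → [ʊ̃] before /ɴ/ — a vowel is nasalised by an immediately following nasal consonant.
The vowel /ɔ/ is adjacent to the following nasal /ɳ/, so it acquires [+nasal] and surfaces as [ɔ̃].

[pɔ̃ɳo]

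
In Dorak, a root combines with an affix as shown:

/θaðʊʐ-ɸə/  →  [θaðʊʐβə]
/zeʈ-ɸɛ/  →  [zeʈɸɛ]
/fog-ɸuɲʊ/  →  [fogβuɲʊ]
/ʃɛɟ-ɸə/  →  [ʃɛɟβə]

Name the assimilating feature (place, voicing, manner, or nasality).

voicing

Comparing underlying and surface forms, /ɸ/ → [β] is the alternation; the neighbouring /ʐ/ is constant.
/ɸ/ is voiceless while /ʐ/ is voiced; the output [β] is voiced, matching the trigger — so the feature that spreads is voicing.
The other alternating forms pattern the same way: /ɸ/ → [β] after /g/ (voiceless → voiced, matching voiced); /ɸ/ → [β] after /ɟ/ (voiceless → voiced, matching voiced) — only voicing changes, and always toward the preceding segment.
Nothing changes in [zeʈɸɛ]: there the adjacent consonants already agree in voicing (/ɸ/ and /ʈ/ are both voiceless), so this form is consistent with the same rule.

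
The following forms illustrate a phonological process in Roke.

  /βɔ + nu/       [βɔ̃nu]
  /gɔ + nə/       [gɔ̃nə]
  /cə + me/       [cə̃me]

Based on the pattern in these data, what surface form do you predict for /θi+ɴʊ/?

The data show regressive nasality assimilation (vowel nasalisation): /ɔ/ → [ɔ̃] before /n/; /ə/ → [ə̃] before /m/ — a vowel is nasalised by an immediately following nasal consonant.
/i/ sits next to the nasal /ɴ/ and is therefore nasalised to [ĩ].

[θĩɴʊ]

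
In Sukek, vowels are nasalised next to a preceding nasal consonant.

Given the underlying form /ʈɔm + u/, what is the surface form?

[ʈɔmũ]

/u/ sits next to the nasal /m/ and is therefore nasalised to [ũ].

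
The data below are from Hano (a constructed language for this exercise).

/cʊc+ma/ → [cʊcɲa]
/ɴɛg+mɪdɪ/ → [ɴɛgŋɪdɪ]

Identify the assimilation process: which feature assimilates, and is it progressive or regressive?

progressive place assimilation

Underlying /m/ is realised as [ɲ] next to /c/; /c/ itself does not change.
/m/ is bilabial while /c/ is palatal; the output [ɲ] is palatal, matching the trigger — so the feature that spreads is place.
Manner and voice are unchanged, so the assimilation is partial, not total.
The other alternating form patterns the same way: /m/ → [ŋ] after /g/ (bilabial → velar, matching velar) — only place changes, and always toward the preceding segment.
The trigger is the preceding segment, so the direction is progressive (perseverative).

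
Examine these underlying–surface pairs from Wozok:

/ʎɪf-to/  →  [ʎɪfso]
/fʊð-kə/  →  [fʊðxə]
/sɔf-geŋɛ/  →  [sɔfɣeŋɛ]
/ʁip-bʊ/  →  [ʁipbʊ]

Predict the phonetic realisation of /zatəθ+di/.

The data show progressive manner assimilation: /t/ → [s] after /f/; /k/ → [x] after /ð/; /g/ → [ɣ] after /f/. In each pair only manner changes, matching the preceding consonant, while place and voice stay constant.
Nothing changes in [ʁipbʊ]: there the adjacent consonants already agree in manner (/b/ and /p/ are both stops), so this form is consistent with the same rule.
The rule targets /d/ (voiced alveolar stop), which sits after the trigger /θ/ (fricative).
Changing only its manner to fricative gives [z] — the voiced alveolar fricative.

[zatəθzi]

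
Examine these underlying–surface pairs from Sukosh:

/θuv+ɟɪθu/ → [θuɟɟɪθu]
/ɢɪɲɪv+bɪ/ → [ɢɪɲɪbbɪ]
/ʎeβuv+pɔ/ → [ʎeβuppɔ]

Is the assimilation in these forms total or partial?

Comparing underlying and surface forms, /v/ → [ɟ] is the alternation; the neighbouring /ɟ/ is constant.
The output [ɟ] is identical to the trigger /ɟ/ — every feature (place, manner, voicing) has been copied — so this is total assimilation.
The remaining alternations confirm this: /v/ → [b] before /b/; /v/ → [p] before /p/ — in each case the output is a copy of the following consonant.

total assimilation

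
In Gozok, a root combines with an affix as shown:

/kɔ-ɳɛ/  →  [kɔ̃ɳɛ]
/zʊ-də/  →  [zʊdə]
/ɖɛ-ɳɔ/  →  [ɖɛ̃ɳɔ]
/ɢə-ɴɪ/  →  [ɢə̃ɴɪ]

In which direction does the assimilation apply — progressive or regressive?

The vowel /ɔ/ surfaces as nasalised [ɔ̃] next to the following nasal /ɳ/ — it has acquired the [+nasal] feature of its neighbour.
Likewise in the remaining data: /ɛ/ → [ɛ̃] before /ɳ/; /ə/ → [ə̃] before /ɴ/ — each time a vowel is nasalised next to a following nasal.
No change occurs in [zʊdə] because the vowel at the boundary is adjacent to an oral consonant, not a nasal (/ʊ/ next to /d/).
Because the conditioning nasal is to the right of the vowel that changes, the process is regressive (anticipatory).

regressive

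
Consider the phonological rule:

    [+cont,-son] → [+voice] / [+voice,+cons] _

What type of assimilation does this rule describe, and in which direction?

progressive voicing assimilation

The target ([+cont,-son], fricatives) acquires [+voice] next to a voiced consonant ([+voice,+cons]) — it takes on the voicing of its neighbour, so the feature that spreads is voicing.
The conditioning segment sits to the left of the focus bar, meaning the trigger precedes the segment that changes — progressive assimilation.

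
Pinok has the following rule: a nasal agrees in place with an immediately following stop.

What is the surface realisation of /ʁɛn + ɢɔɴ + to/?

/n/ is a voiced alveolar nasal. The following trigger /ɢ/ is uvular, so /n/ must become uvular as well.
The voiced uvular nasal is [ɴ], so /n/ → [ɴ].
The same rule applies at the second boundary: /ɴ/ → [n] next to /t/.

[ʁɛɴɢɔnto]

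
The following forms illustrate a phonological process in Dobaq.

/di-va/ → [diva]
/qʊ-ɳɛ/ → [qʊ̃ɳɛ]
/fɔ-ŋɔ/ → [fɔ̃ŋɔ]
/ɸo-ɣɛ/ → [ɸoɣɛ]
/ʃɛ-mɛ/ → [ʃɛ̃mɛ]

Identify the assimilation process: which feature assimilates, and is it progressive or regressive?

regressive nasality assimilation (vowel nasalisation)

The vowel /ʊ/ surfaces as nasalised [ʊ̃] next to the following nasal /ɳ/ — it has acquired the [+nasal] feature of its neighbour.
The other forms show the same pattern: /ɔ/ → [ɔ̃] before /ŋ/; /ɛ/ → [ɛ̃] before /m/ — each time a vowel is nasalised next to a following nasal.
No change occurs in [diva], [ɸoɣɛ] because the vowel at the boundary is adjacent to an oral consonant, not a nasal (/i/ next to /v/; /o/ next to /ɣ/).
Because the conditioning nasal is to the right of the vowel that changes, the process is regressive (anticipatory).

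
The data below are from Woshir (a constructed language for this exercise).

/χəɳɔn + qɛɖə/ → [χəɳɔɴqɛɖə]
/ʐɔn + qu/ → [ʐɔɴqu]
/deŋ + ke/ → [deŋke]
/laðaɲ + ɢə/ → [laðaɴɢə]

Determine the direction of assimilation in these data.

The segment that alternates is /n/, which surfaces as [ɴ] when adjacent to /q/.
/n/ is alveolar while /q/ is uvular; the output [ɴ] is uvular, matching the trigger — so the feature that spreads is place.
Checking the remaining alternation: /ɲ/ → [ɴ] before /ɢ/ (palatal → uvular, matching uvular) — only place changes, and always toward the following segment.
No alternation appears in [deŋke]: there the adjacent consonants already agree in place (/ŋ/ and /k/ are both velar), so this form is consistent with the same rule.
The trigger is the following segment, so the direction is regressive (anticipatory).

regressive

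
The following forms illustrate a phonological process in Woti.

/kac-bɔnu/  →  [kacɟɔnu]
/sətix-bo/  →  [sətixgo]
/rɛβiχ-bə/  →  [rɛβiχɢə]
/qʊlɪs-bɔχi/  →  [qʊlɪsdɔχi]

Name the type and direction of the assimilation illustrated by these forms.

Underlying /b/ is realised as [ɟ] next to /c/; /c/ itself does not change.
/b/ is bilabial while /c/ is palatal; the output [ɟ] is palatal, matching the trigger — so the feature that spreads is place.
Manner and voice are unchanged, so the assimilation is partial, not total.
The other alternating forms pattern the same way: /b/ → [g] after /x/ (bilabial → velar, matching velar); /b/ → [ɢ] after /χ/ (bilabial → uvular, matching uvular); /b/ → [d] after /s/ (bilabial → alveolar, matching alveolar) — only place changes, and always toward the preceding segment.
The trigger is the preceding segment, so the direction is progressive (perseverative).

progressive place assimilation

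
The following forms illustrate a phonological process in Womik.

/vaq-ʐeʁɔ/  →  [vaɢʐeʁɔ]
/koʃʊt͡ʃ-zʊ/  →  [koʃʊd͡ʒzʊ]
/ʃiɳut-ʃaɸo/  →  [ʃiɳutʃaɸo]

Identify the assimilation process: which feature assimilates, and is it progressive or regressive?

regressive voicing assimilation

Comparing underlying and surface forms, /q/ → [ɢ] is the alternation; the neighbouring /ʐ/ is constant.
The change voiceless → voiced matches the voicing of the following /ʐ/, identifying this as voicing assimilation.
Place and manner are unchanged, so the assimilation is partial, not total.
Checking the remaining alternation: /t͡ʃ/ → [d͡ʒ] before /z/ (voiceless → voiced, matching voiced) — only voicing changes, and always toward the following segment.
Nothing changes in [ʃiɳutʃaɸo]: there the adjacent consonants already agree in voicing (/t/ and /ʃ/ are both voiceless), so this form is consistent with the same rule.
Since the segment that changes precedes the conditioning segment, the assimilation is regressive.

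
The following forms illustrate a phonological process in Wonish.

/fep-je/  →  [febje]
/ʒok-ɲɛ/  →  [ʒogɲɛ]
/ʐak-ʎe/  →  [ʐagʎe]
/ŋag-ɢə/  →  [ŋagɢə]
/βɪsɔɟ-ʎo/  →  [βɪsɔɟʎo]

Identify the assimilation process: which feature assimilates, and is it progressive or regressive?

Comparing underlying and surface forms, /p/ → [b] is the alternation; the neighbouring /j/ is constant.
The change voiceless → voiced matches the voicing of the following /j/, identifying this as voicing assimilation.
Place and manner are unchanged, so the assimilation is partial, not total.
The same holds elsewhere in the data: /k/ → [g] before /ɲ/ (voiceless → voiced, matching voiced); /k/ → [g] before /ʎ/ (voiceless → voiced, matching voiced) — only voicing changes, and always toward the following segment.
No alternation appears in [ŋagɢə], [βɪsɔɟʎo]: there the adjacent consonants already agree in voicing (/g/ and /ɢ/ are both voiced; /ɟ/ and /ʎ/ are both voiced), so these forms are consistent with the same rule.
The trigger is the following segment, so the direction is regressive (anticipatory).

regressive voicing assimilation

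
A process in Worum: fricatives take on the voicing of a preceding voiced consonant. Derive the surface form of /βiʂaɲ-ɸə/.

[βiʂaɲβə]

/ɸ/ is a voiceless bilabial fricative. The preceding trigger /ɲ/ is voiced, so /ɸ/ must become voiced as well.
The voiced bilabial fricative is [β], so /ɸ/ → [β].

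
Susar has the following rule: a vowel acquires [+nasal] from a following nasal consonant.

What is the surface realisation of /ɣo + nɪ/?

[ɣõnɪ]

The vowel /o/ is adjacent to the following nasal /n/, so it acquires [+nasal] and surfaces as [õ].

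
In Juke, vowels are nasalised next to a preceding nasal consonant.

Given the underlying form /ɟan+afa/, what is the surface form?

/a/ sits next to the nasal /n/ and is therefore nasalised to [ã].

[ɟanãfa]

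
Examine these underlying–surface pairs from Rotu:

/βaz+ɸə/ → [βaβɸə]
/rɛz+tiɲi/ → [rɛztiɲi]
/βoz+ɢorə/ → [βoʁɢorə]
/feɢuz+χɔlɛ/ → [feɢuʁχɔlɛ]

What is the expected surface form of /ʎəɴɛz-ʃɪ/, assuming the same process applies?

[ʎəɴɛʒʃɪ]

The data show regressive place assimilation: /z/ → [β] before /ɸ/; /z/ → [ʁ] before /ɢ/; /z/ → [ʁ] before /χ/. In each pair only place changes, matching the following consonant, while manner and voice stay constant.
No alternation appears in [rɛztiɲi]: there the adjacent consonants already agree in place (/z/ and /t/ are both alveolar), so this form is consistent with the same rule.
/z/ is a voiced alveolar fricative. The following trigger /ʃ/ is postalveolar, so /z/ must become postalveolar as well.
Changing only its place to postalveolar gives [ʒ] — the voiced postalveolar fricative.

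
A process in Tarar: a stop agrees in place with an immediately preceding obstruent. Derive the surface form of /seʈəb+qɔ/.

[seʈəbpɔ]

The rule targets /q/ (voiceless uvular stop), which sits after the trigger /b/ (bilabial).
Changing only its place to bilabial gives [p] — the voiceless bilabial stop.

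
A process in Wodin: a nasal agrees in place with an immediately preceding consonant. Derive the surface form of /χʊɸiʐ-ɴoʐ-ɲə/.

[χʊɸiʐɳoʐɳə]

The rule targets /ɴ/ (voiced uvular nasal), which sits after the trigger /ʐ/ (retroflex).
A voiced retroflex nasal is [ɳ], so the surface segment is [ɳ].
At the second juncture, /ɲ/ likewise becomes [ɳ] adjacent to /ʐ/.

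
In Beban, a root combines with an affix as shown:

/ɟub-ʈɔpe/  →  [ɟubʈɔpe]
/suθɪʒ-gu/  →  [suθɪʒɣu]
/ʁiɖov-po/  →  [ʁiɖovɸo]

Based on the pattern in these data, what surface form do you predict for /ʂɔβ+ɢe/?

The data show progressive manner assimilation: /g/ → [ɣ] after /ʒ/; /p/ → [ɸ] after /v/. In each pair only manner changes, matching the preceding consonant, while place and voice stay constant.
No alternation appears in [ɟubʈɔpe]: there the adjacent consonants already agree in manner (/ʈ/ and /b/ are both stops), so this form is consistent with the same rule.
The rule targets /ɢ/ (voiced uvular stop), which sits after the trigger /β/ (fricative).
Changing only its manner to fricative gives [ʁ] — the voiced uvular fricative.

[ʂɔβʁe]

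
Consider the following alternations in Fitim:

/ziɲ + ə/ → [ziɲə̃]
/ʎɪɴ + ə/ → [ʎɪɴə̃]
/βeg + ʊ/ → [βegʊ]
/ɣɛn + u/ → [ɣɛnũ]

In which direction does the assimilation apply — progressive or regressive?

progressive

The vowel /ə/ surfaces as nasalised [ə̃] next to the preceding nasal /ɲ/ — it has acquired the [+nasal] feature of its neighbour.
Likewise in the remaining data: /ə/ → [ə̃] after /ɴ/; /u/ → [ũ] after /n/ — each time a vowel is nasalised next to a preceding nasal.
No change occurs in [βegʊ] because the vowel at the boundary is adjacent to an oral consonant, not a nasal (/ʊ/ next to /g/).
Because the conditioning nasal is to the left of the vowel that changes, the process is progressive (perseverative).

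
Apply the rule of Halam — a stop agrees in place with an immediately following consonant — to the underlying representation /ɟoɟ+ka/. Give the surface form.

The rule targets /ɟ/ (voiced palatal stop), which sits before the trigger /k/ (velar).
The voiced velar stop is [g], so /ɟ/ → [g].

[ɟogka]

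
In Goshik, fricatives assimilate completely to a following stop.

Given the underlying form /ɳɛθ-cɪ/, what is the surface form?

/θ/ is the segment targeted by the rule; it sits immediately before /c/, so it assimilates completely and surfaces as [c].

[ɳɛccɪ]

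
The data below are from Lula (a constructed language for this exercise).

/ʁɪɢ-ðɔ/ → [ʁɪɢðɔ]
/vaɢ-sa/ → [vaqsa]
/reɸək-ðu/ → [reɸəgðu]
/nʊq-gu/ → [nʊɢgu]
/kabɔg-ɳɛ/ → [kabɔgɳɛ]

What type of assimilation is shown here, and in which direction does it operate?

The segment that alternates is /ɢ/, which surfaces as [q] when adjacent to /s/.
/ɢ/ is voiced while /s/ is voiceless; the output [q] is voiceless, matching the trigger — so the feature that spreads is voicing.
Place and manner are unchanged, so the assimilation is partial, not total.
The other alternating forms pattern the same way: /k/ → [g] before /ð/ (voiceless → voiced, matching voiced); /q/ → [ɢ] before /g/ (voiceless → voiced, matching voiced) — only voicing changes, and always toward the following segment.
No alternation appears in [ʁɪɢðɔ], [kabɔgɳɛ]: there the adjacent consonants already agree in voicing (/ɢ/ and /ð/ are both voiced; /g/ and /ɳ/ are both voiced), so these forms are consistent with the same rule.
The trigger is the following segment, so the direction is regressive (anticipatory).

regressive voicing assimilation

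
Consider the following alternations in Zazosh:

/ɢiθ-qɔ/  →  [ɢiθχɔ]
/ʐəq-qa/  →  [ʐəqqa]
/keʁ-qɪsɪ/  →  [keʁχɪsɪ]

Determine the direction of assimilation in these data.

progressive

Comparing underlying and surface forms, /q/ → [χ] is the alternation; the neighbouring /θ/ is constant.
The change stop → fricative matches the manner of the preceding /θ/, identifying this as manner assimilation.
The same holds elsewhere in the data: /q/ → [χ] after /ʁ/ (stop → fricative, matching a fricative) — only manner changes, and always toward the preceding segment.
Nothing changes in [ʐəqqa]: there the adjacent consonants already agree in manner (/q/ and /q/ are both stops), so this form is consistent with the same rule.
The trigger is the preceding segment, so the direction is progressive (perseverative).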